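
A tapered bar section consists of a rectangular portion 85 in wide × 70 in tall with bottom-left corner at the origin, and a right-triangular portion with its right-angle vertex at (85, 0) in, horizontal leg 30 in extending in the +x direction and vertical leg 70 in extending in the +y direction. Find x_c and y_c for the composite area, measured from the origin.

x_c = 50.38 in, y_c = 33.25 in

rectangular portion: A = 85 × 70 = 5950.00, centroid at (42.50, 35.00).
triangular portion: A = ½·30·70 = 1050.00, centroid at (95.00, 23.33).
ΣA = 7000.00 in², ΣAx_c = 352625.00 in³, ΣAy_c = 232750.00 in³.
x_c = 352625.00/7000.00 = 50.38 in; y_c = 232750.00/7000.00 = 33.25 in.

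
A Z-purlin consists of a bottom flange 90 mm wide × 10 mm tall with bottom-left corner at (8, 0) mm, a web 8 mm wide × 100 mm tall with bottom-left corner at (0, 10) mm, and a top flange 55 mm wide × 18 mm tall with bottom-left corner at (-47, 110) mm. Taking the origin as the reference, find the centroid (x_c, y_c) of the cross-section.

bottom flange: A = 90 × 10 = 900.00, centroid at (53.00, 5.00).
web: A = 8 × 100 = 800.00, centroid at (4.00, 60.00).
top flange: A = 55 × 18 = 990.00, centroid at (-19.50, 119.00).
ΣA = 2690.00 mm², ΣAx_c = 31595.00 mm³, ΣAy_c = 170310.00 mm³.
x_c = 31595.00/2690.00 = 11.75 mm; y_c = 170310.00/2690.00 = 63.31 mm.

x_c = 11.75 mm, y_c = 63.31 mm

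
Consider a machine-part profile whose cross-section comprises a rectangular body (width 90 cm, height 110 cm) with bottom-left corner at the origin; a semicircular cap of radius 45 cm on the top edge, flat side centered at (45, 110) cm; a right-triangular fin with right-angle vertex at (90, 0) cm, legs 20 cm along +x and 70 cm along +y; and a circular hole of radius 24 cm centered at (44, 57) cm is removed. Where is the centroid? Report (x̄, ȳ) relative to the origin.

rectangular body: A = 90 × 110 = 9900.00, centroid at (45.00, 55.00).
semicircular top: A = ½π·45² = 3180.86, centroid at (45.00, 129.10).
triangular fin: A = ½·20·70 = 700.00, centroid at (96.67, 23.33).
hole: A = −π·24² = -1809.56, centroid at (44.00, 57.00).
ΣA = 11971.31 cm²
ΣAx̄ = (9900.00)(45.00) + (3180.86)(45.00) + (700.00)(96.67) + (-1809.56)(44.00) = 576684.96 cm³
ΣAȳ = (9900.00)(55.00) + (3180.86)(129.10) + (700.00)(23.33) + (-1809.56)(57.00) = 868333.45 cm³
x̄ = 576684.96 / 11971.31 = 48.17 cm
ȳ = 868333.45 / 11971.31 = 72.53 cm

x̄ = 48.17 cm, ȳ = 72.53 cm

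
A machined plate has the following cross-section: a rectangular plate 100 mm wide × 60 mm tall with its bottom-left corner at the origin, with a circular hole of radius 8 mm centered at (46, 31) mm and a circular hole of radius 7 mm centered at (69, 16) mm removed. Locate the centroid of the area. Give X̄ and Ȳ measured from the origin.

plate: A = 100 × 60 = 6000.00, centroid at (50.00, 30.00).
hole 1: A = −π·8² = -201.06, centroid at (46.00, 31.00).
hole 2: A = −π·7² = -153.94, centroid at (69.00, 16.00).
ΣA = 5645.00 mm²
ΣAX̄ = (6000.00)(50.00) + (-201.06)(46.00) + (-153.94)(69.00) = 280129.43 mm³
ΣAȲ = (6000.00)(30.00) + (-201.06)(31.00) + (-153.94)(16.00) = 171304.07 mm³
X̄ = 280129.43 / 5645.00 = 49.62 mm
Ȳ = 171304.07 / 5645.00 = 30.35 mm

X̄ = 49.62 mm, Ȳ = 30.35 mm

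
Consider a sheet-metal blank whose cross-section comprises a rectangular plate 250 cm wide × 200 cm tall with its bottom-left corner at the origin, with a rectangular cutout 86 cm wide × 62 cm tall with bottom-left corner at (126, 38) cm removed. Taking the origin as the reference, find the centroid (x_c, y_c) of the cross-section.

x_c = 119.75 cm, y_c = 103.70 cm

Part | A | x̄ᵢ | ȳᵢ | A·x̄ᵢ | A·ȳᵢ
plate | 50000.00 | 125.00 | 100.00 | 6250000.00 | 5000000.00
hole | -5332.00 | 169.00 | 69.00 | -901108.00 | -367908.00
Σ | 44668.00 |  |  | 5348892.00 | 4632092.00
x_c = 5348892.00 / 44668.00 = 119.75 cm
y_c = 4632092.00 / 44668.00 = 103.70 cm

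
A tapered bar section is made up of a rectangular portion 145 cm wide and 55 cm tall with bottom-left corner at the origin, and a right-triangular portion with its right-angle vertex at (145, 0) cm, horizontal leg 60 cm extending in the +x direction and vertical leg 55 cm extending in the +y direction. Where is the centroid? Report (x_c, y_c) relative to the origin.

x_c = 88.36 cm, y_c = 25.93 cm

Part | A | x̄ᵢ | ȳᵢ | A·x̄ᵢ | A·ȳᵢ
rectangular portion | 7975.00 | 72.50 | 27.50 | 578187.50 | 219312.50
triangular portion | 1650.00 | 165.00 | 18.33 | 272250.00 | 30250.00
Σ | 9625.00 |  |  | 850437.50 | 249562.50
x_c = 850437.50 / 9625.00 = 88.36 cm
y_c = 249562.50 / 9625.00 = 25.93 cm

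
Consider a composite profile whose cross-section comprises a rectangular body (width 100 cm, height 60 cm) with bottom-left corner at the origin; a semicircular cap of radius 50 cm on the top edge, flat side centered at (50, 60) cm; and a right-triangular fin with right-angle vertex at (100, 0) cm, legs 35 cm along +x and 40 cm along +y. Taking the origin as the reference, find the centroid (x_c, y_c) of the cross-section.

x_c = 54.06 cm, y_c = 47.83 cm

rectangular body: A = 100 × 60 = 6000.00, centroid at (50.00, 30.00).
semicircular top: A = ½π·50² = 3926.99, centroid at (50.00, 81.22).
triangular fin: A = ½·35·40 = 700.00, centroid at (111.67, 13.33).
ΣA = 10626.99 cm²
ΣAx_c = (6000.00)(50.00) + (3926.99)(50.00) + (700.00)(111.67) = 574516.21 cm³
ΣAy_c = (6000.00)(30.00) + (3926.99)(81.22) + (700.00)(13.33) = 508286.12 cm³
x_c = 574516.21 / 10626.99 = 54.06 cm
y_c = 508286.12 / 10626.99 = 47.83 cm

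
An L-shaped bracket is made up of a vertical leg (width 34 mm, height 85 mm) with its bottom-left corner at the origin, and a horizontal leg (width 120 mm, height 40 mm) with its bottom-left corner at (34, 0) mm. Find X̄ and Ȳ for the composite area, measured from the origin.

vertical leg: A = 34 × 85 = 2890.00, centroid at (17.00, 42.50).
horizontal leg: A = 120 × 40 = 4800.00, centroid at (94.00, 20.00).
ΣA = 7690.00 mm², ΣAX̄ = 500330.00 mm³, ΣAȲ = 218825.00 mm³.
X̄ = 500330.00/7690.00 = 65.06 mm; Ȳ = 218825.00/7690.00 = 28.46 mm.

X̄ = 65.06 mm, Ȳ = 28.46 mm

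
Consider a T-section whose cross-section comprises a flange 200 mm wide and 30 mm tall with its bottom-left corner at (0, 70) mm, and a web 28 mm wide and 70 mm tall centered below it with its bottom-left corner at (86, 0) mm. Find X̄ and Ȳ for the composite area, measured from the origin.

X̄ = 100.00 mm, Ȳ = 72.69 mm

Part | A | x̄ᵢ | ȳᵢ | A·x̄ᵢ | A·ȳᵢ
web | 1960.00 | 100.00 | 35.00 | 196000.00 | 68600.00
flange | 6000.00 | 100.00 | 85.00 | 600000.00 | 510000.00
Σ | 7960.00 |  |  | 796000.00 | 578600.00
X̄ = 796000.00 / 7960.00 = 100.00 mm
Ȳ = 578600.00 / 7960.00 = 72.69 mm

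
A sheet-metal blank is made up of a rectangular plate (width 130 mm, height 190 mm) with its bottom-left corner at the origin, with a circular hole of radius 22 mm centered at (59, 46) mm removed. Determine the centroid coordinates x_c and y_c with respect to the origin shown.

x_c = 65.39 mm, y_c = 98.21 mm

plate: A = 130 × 190 = 24700.00, centroid at (65.00, 95.00).
hole: A = −π·22² = -1520.53, centroid at (59.00, 46.00).
ΣA = 23179.47 mm²
ΣAx_c = (24700.00)(65.00) + (-1520.53)(59.00) = 1515788.68 mm³
ΣAy_c = (24700.00)(95.00) + (-1520.53)(46.00) = 2276555.58 mm³
x_c = 1515788.68 / 23179.47 = 65.39 mm
y_c = 2276555.58 / 23179.47 = 98.21 mm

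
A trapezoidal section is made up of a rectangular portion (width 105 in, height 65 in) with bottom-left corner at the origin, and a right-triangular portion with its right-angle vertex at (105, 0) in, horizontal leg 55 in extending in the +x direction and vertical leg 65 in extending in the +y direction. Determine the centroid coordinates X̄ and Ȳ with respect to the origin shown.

X̄ = 67.20 in, Ȳ = 30.25 in

rectangular portion: A = 105 × 65 = 6825.00, centroid at (52.50, 32.50).
triangular portion: A = ½·55·65 = 1787.50, centroid at (123.33, 21.67).
ΣA = 8612.50 in²
ΣAX̄ = (6825.00)(52.50) + (1787.50)(123.33) = 578770.83 in³
ΣAȲ = (6825.00)(32.50) + (1787.50)(21.67) = 260541.67 in³
X̄ = 578770.83 / 8612.50 = 67.20 in
Ȳ = 260541.67 / 8612.50 = 30.25 in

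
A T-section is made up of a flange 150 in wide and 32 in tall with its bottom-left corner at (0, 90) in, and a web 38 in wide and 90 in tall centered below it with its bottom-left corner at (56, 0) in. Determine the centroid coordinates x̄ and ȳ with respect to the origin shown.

x̄ = 75.00 in, ȳ = 80.62 in

web: A = 38 × 90 = 3420.00, centroid at (75.00, 45.00).
flange: A = 150 × 32 = 4800.00, centroid at (75.00, 106.00).
ΣA = 8220.00 in², ΣAx̄ = 616500.00 in³, ΣAȳ = 662700.00 in³.
x̄ = 616500.00/8220.00 = 75.00 in; ȳ = 662700.00/8220.00 = 80.62 in.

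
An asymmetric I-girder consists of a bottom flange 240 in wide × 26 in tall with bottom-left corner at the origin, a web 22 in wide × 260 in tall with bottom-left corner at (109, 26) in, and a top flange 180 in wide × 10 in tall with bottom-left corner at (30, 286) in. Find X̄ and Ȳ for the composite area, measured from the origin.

X̄ = 120.00 in, Ȳ = 108.81 in

Part | A | x̄ᵢ | ȳᵢ | A·x̄ᵢ | A·ȳᵢ
bottom flange | 6240.00 | 120.00 | 13.00 | 748800.00 | 81120.00
web | 5720.00 | 120.00 | 156.00 | 686400.00 | 892320.00
top flange | 1800.00 | 120.00 | 291.00 | 216000.00 | 523800.00
Σ | 13760.00 |  |  | 1651200.00 | 1497240.00
X̄ = 1651200.00 / 13760.00 = 120.00 in
Ȳ = 1497240.00 / 13760.00 = 108.81 in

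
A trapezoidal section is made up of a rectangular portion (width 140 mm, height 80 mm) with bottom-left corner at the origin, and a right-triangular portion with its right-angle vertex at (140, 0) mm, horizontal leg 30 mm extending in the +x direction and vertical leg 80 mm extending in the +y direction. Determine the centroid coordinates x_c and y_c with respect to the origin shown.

x_c = 77.74 mm, y_c = 38.71 mm

Part | A | x̄ᵢ | ȳᵢ | A·x̄ᵢ | A·ȳᵢ
rectangular portion | 11200.00 | 70.00 | 40.00 | 784000.00 | 448000.00
triangular portion | 1200.00 | 150.00 | 26.67 | 180000.00 | 32000.00
Σ | 12400.00 |  |  | 964000.00 | 480000.00
x_c = 964000.00 / 12400.00 = 77.74 mm
y_c = 480000.00 / 12400.00 = 38.71 mm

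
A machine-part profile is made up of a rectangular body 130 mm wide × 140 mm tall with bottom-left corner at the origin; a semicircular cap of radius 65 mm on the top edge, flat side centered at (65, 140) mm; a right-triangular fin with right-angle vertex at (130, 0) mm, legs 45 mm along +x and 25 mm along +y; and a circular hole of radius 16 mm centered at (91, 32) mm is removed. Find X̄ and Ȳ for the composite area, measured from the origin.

X̄ = 65.98 mm, Ȳ = 96.16 mm

rectangular body: A = 130 × 140 = 18200.00, centroid at (65.00, 70.00).
semicircular top: A = ½π·65² = 6636.61, centroid at (65.00, 167.59).
triangular fin: A = ½·45·25 = 562.50, centroid at (145.00, 8.33).
hole: A = −π·16² = -804.25, centroid at (91.00, 32.00).
ΣA = 24594.87 mm², ΣAX̄ = 1622755.90 mm³, ΣAȲ = 2365160.93 mm³.
X̄ = 1622755.90/24594.87 = 65.98 mm; Ȳ = 2365160.93/24594.87 = 96.16 mm.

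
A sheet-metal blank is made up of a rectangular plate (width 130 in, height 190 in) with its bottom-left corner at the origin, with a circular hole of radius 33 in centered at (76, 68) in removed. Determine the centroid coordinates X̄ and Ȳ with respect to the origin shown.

X̄ = 63.23 in, Ȳ = 99.34 in

Part | A | x̄ᵢ | ȳᵢ | A·x̄ᵢ | A·ȳᵢ
plate | 24700.00 | 65.00 | 95.00 | 1605500.00 | 2346500.00
hole | -3421.19 | 76.00 | 68.00 | -260010.77 | -232641.22
Σ | 21278.81 |  |  | 1345489.23 | 2113858.78
X̄ = 1345489.23 / 21278.81 = 63.23 in
Ȳ = 2113858.78 / 21278.81 = 99.34 in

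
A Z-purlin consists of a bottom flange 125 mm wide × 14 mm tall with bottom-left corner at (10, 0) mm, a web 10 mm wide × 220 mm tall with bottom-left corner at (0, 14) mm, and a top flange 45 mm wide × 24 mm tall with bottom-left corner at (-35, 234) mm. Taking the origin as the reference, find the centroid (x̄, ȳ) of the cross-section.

bottom flange: A = 125 × 14 = 1750.00, centroid at (72.50, 7.00).
web: A = 10 × 220 = 2200.00, centroid at (5.00, 124.00).
top flange: A = 45 × 24 = 1080.00, centroid at (-12.50, 246.00).
ΣA = 5030.00 mm², ΣAx̄ = 124375.00 mm³, ΣAȳ = 550730.00 mm³.
x̄ = 124375.00/5030.00 = 24.73 mm; ȳ = 550730.00/5030.00 = 109.49 mm.

x̄ = 24.73 mm, ȳ = 109.49 mm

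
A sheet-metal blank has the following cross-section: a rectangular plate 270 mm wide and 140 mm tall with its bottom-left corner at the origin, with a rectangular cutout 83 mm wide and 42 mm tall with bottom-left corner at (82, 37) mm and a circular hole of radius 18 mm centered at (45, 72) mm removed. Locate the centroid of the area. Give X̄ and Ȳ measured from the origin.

plate: A = 270 × 140 = 37800.00, centroid at (135.00, 70.00).
hole 1: A = −(83 × 42) = -3486.00, centroid at (123.50, 58.00).
hole 2: A = −π·18² = -1017.88, centroid at (45.00, 72.00).
ΣA = 33296.12 mm²
ΣAX̄ = (37800.00)(135.00) + (-3486.00)(123.50) + (-1017.88)(45.00) = 4626674.58 mm³
ΣAȲ = (37800.00)(70.00) + (-3486.00)(58.00) + (-1017.88)(72.00) = 2370524.93 mm³
X̄ = 4626674.58 / 33296.12 = 138.96 mm
Ȳ = 2370524.93 / 33296.12 = 71.20 mm

X̄ = 138.96 mm, Ȳ = 71.20 mm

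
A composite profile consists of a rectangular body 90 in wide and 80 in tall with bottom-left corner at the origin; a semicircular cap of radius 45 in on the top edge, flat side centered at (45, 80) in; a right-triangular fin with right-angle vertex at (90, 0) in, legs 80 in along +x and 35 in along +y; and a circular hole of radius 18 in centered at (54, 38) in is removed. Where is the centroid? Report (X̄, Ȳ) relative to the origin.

X̄ = 53.47 in, Ȳ = 53.97 in

Part | A | x̄ᵢ | ȳᵢ | A·x̄ᵢ | A·ȳᵢ
rectangular body | 7200.00 | 45.00 | 40.00 | 324000.00 | 288000.00
semicircular top | 3180.86 | 45.00 | 99.10 | 143138.82 | 315219.00
triangular fin | 1400.00 | 116.67 | 11.67 | 163333.33 | 16333.33
hole | -1017.88 | 54.00 | 38.00 | -54965.31 | -38679.29
Σ | 10762.99 |  |  | 575506.84 | 580873.05
X̄ = 575506.84 / 10762.99 = 53.47 in
Ȳ = 580873.05 / 10762.99 = 53.97 in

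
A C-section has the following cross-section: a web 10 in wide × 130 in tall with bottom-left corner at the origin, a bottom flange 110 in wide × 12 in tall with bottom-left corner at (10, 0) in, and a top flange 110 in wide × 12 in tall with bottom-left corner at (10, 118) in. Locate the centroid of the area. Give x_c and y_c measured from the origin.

web: A = 10 × 130 = 1300.00, centroid at (5.00, 65.00).
bottom flange: A = 110 × 12 = 1320.00, centroid at (65.00, 6.00).
top flange: A = 110 × 12 = 1320.00, centroid at (65.00, 124.00).
ΣA = 3940.00 in², ΣAx_c = 178100.00 in³, ΣAy_c = 256100.00 in³.
x_c = 178100.00/3940.00 = 45.20 in; y_c = 256100.00/3940.00 = 65.00 in.

x_c = 45.20 in, y_c = 65.00 in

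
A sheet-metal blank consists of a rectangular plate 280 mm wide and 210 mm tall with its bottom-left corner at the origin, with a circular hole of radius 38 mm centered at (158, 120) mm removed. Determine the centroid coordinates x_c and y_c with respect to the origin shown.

x_c = 138.50 mm, y_c = 103.75 mm

plate: A = 280 × 210 = 58800.00, centroid at (140.00, 105.00).
hole: A = −π·38² = -4536.46, centroid at (158.00, 120.00).
ΣA = 54263.54 mm²
ΣAx_c = (58800.00)(140.00) + (-4536.46)(158.00) = 7515239.35 mm³
ΣAy_c = (58800.00)(105.00) + (-4536.46)(120.00) = 5629624.82 mm³
x_c = 7515239.35 / 54263.54 = 138.50 mm
y_c = 5629624.82 / 54263.54 = 103.75 mm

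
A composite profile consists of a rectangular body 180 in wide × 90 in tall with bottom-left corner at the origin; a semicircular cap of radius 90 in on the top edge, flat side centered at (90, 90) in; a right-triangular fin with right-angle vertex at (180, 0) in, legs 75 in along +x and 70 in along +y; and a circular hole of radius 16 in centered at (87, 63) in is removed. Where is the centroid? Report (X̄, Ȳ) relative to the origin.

X̄ = 99.90 in, Ȳ = 77.11 in

Part | A | x̄ᵢ | ȳᵢ | A·x̄ᵢ | A·ȳᵢ
rectangular body | 16200.00 | 90.00 | 45.00 | 1458000.00 | 729000.00
semicircular top | 12723.45 | 90.00 | 128.20 | 1145110.52 | 1631110.52
triangular fin | 2625.00 | 205.00 | 23.33 | 538125.00 | 61250.00
hole | -804.25 | 87.00 | 63.00 | -69969.55 | -50667.61
Σ | 30744.20 |  |  | 3071265.97 | 2370692.92
X̄ = 3071265.97 / 30744.20 = 99.90 in
Ȳ = 2370692.92 / 30744.20 = 77.11 in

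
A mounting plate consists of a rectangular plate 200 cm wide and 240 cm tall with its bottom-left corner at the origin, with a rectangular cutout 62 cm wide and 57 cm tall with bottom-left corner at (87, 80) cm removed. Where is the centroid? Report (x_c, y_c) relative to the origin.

plate: A = 200 × 240 = 48000.00, centroid at (100.00, 120.00).
hole: A = −(62 × 57) = -3534.00, centroid at (118.00, 108.50).
ΣA = 44466.00 cm²
ΣAx_c = (48000.00)(100.00) + (-3534.00)(118.00) = 4382988.00 cm³
ΣAy_c = (48000.00)(120.00) + (-3534.00)(108.50) = 5376561.00 cm³
x_c = 4382988.00 / 44466.00 = 98.57 cm
y_c = 5376561.00 / 44466.00 = 120.91 cm

x_c = 98.57 cm, y_c = 120.91 cm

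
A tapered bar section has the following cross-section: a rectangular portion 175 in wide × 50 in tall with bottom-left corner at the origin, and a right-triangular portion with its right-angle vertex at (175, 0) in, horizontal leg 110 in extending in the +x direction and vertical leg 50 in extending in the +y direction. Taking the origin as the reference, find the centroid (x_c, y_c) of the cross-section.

Part | A | x̄ᵢ | ȳᵢ | A·x̄ᵢ | A·ȳᵢ
rectangular portion | 8750.00 | 87.50 | 25.00 | 765625.00 | 218750.00
triangular portion | 2750.00 | 211.67 | 16.67 | 582083.33 | 45833.33
Σ | 11500.00 |  |  | 1347708.33 | 264583.33
x_c = 1347708.33 / 11500.00 = 117.19 in
y_c = 264583.33 / 11500.00 = 23.01 in

x_c = 117.19 in, y_c = 23.01 in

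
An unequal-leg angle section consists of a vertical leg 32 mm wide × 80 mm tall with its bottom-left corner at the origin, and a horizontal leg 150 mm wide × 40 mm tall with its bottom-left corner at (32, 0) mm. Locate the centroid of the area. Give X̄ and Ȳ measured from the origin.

Part | A | x̄ᵢ | ȳᵢ | A·x̄ᵢ | A·ȳᵢ
vertical leg | 2560.00 | 16.00 | 40.00 | 40960.00 | 102400.00
horizontal leg | 6000.00 | 107.00 | 20.00 | 642000.00 | 120000.00
Σ | 8560.00 |  |  | 682960.00 | 222400.00
X̄ = 682960.00 / 8560.00 = 79.79 mm
Ȳ = 222400.00 / 8560.00 = 25.98 mm

X̄ = 79.79 mm, Ȳ = 25.98 mm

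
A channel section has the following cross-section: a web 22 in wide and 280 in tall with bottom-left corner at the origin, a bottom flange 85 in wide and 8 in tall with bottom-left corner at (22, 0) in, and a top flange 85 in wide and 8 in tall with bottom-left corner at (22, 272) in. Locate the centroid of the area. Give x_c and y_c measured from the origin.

web: A = 22 × 280 = 6160.00, centroid at (11.00, 140.00).
bottom flange: A = 85 × 8 = 680.00, centroid at (64.50, 4.00).
top flange: A = 85 × 8 = 680.00, centroid at (64.50, 276.00).
ΣA = 7520.00 in²
ΣAx_c = (6160.00)(11.00) + (680.00)(64.50) + (680.00)(64.50) = 155480.00 in³
ΣAy_c = (6160.00)(140.00) + (680.00)(4.00) + (680.00)(276.00) = 1052800.00 in³
x_c = 155480.00 / 7520.00 = 20.68 in
y_c = 1052800.00 / 7520.00 = 140.00 in

x_c = 20.68 in, y_c = 140.00 in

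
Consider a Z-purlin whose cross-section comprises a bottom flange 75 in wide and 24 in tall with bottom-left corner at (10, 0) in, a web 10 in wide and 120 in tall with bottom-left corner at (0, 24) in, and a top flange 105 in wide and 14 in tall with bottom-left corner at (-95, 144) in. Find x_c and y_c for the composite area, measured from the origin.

x_c = 6.49 in, y_c = 77.04 in

bottom flange: A = 75 × 24 = 1800.00, centroid at (47.50, 12.00).
web: A = 10 × 120 = 1200.00, centroid at (5.00, 84.00).
top flange: A = 105 × 14 = 1470.00, centroid at (-42.50, 151.00).
ΣA = 4470.00 in²
ΣAx_c = (1800.00)(47.50) + (1200.00)(5.00) + (1470.00)(-42.50) = 29025.00 in³
ΣAy_c = (1800.00)(12.00) + (1200.00)(84.00) + (1470.00)(151.00) = 344370.00 in³
x_c = 29025.00 / 4470.00 = 6.49 in
y_c = 344370.00 / 4470.00 = 77.04 in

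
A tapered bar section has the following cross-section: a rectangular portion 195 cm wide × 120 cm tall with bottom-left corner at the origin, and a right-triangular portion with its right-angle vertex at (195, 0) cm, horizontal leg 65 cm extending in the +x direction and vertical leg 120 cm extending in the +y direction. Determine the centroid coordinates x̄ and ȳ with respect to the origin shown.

x̄ = 114.52 cm, ȳ = 57.14 cm

rectangular portion: A = 195 × 120 = 23400.00, centroid at (97.50, 60.00).
triangular portion: A = ½·65·120 = 3900.00, centroid at (216.67, 40.00).
ΣA = 27300.00 cm², ΣAx̄ = 3126500.00 cm³, ΣAȳ = 1560000.00 cm³.
x̄ = 3126500.00/27300.00 = 114.52 cm; ȳ = 1560000.00/27300.00 = 57.14 cm.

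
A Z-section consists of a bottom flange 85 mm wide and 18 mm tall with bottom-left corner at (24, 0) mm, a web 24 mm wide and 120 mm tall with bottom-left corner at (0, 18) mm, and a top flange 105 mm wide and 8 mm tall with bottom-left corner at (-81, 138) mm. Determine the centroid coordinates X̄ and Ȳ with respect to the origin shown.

bottom flange: A = 85 × 18 = 1530.00, centroid at (66.50, 9.00).
web: A = 24 × 120 = 2880.00, centroid at (12.00, 78.00).
top flange: A = 105 × 8 = 840.00, centroid at (-28.50, 142.00).
ΣA = 5250.00 mm²
ΣAX̄ = (1530.00)(66.50) + (2880.00)(12.00) + (840.00)(-28.50) = 112365.00 mm³
ΣAȲ = (1530.00)(9.00) + (2880.00)(78.00) + (840.00)(142.00) = 357690.00 mm³
X̄ = 112365.00 / 5250.00 = 21.40 mm
Ȳ = 357690.00 / 5250.00 = 68.13 mm

X̄ = 21.40 mm, Ȳ = 68.13 mm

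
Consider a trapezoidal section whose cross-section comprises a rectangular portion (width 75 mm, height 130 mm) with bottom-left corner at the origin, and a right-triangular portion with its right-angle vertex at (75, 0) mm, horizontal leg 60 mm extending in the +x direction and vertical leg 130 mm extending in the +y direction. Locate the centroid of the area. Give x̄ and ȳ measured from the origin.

x̄ = 53.93 mm, ȳ = 58.81 mm

rectangular portion: A = 75 × 130 = 9750.00, centroid at (37.50, 65.00).
triangular portion: A = ½·60·130 = 3900.00, centroid at (95.00, 43.33).
ΣA = 13650.00 mm², ΣAx̄ = 736125.00 mm³, ΣAȳ = 802750.00 mm³.
x̄ = 736125.00/13650.00 = 53.93 mm; ȳ = 802750.00/13650.00 = 58.81 mm.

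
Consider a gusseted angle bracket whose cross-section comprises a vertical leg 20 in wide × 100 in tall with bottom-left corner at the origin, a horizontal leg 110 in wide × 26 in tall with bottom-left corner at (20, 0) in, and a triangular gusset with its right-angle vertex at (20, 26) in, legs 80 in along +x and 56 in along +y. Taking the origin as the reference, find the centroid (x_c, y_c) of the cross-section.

x_c = 47.75 in, y_c = 33.41 in

vertical leg: A = 20 × 100 = 2000.00, centroid at (10.00, 50.00).
horizontal leg: A = 110 × 26 = 2860.00, centroid at (75.00, 13.00).
gusset: A = ½·80·56 = 2240.00, centroid at (46.67, 44.67).
ΣA = 7100.00 in²
ΣAx_c = (2000.00)(10.00) + (2860.00)(75.00) + (2240.00)(46.67) = 339033.33 in³
ΣAy_c = (2000.00)(50.00) + (2860.00)(13.00) + (2240.00)(44.67) = 237233.33 in³
x_c = 339033.33 / 7100.00 = 47.75 in
y_c = 237233.33 / 7100.00 = 33.41 in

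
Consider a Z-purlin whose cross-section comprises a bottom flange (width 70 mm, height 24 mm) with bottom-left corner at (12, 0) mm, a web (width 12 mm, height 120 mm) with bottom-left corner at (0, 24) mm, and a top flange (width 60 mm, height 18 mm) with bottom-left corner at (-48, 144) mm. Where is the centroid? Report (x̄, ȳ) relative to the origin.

bottom flange: A = 70 × 24 = 1680.00, centroid at (47.00, 12.00).
web: A = 12 × 120 = 1440.00, centroid at (6.00, 84.00).
top flange: A = 60 × 18 = 1080.00, centroid at (-18.00, 153.00).
ΣA = 4200.00 mm²
ΣAx̄ = (1680.00)(47.00) + (1440.00)(6.00) + (1080.00)(-18.00) = 68160.00 mm³
ΣAȳ = (1680.00)(12.00) + (1440.00)(84.00) + (1080.00)(153.00) = 306360.00 mm³
x̄ = 68160.00 / 4200.00 = 16.23 mm
ȳ = 306360.00 / 4200.00 = 72.94 mm

x̄ = 16.23 mm, ȳ = 72.94 mm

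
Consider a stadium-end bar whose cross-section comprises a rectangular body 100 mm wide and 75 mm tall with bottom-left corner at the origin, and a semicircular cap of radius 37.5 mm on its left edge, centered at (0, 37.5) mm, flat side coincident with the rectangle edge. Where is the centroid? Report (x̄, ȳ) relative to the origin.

x̄ = 35.00 mm, ȳ = 37.50 mm

Part | A | x̄ᵢ | ȳᵢ | A·x̄ᵢ | A·ȳᵢ
rectangular body | 7500.00 | 50.00 | 37.50 | 375000.00 | 281250.00
semicircular end | 2208.93 | -15.92 | 37.50 | -35156.25 | 82834.96
Σ | 9708.93 |  |  | 339843.75 | 364084.96
x̄ = 339843.75 / 9708.93 = 35.00 mm
ȳ = 364084.96 / 9708.93 = 37.50 mm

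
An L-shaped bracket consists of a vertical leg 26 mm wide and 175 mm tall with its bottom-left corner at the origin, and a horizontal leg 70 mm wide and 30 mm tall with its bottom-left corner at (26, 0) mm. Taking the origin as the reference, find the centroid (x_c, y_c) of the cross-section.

x_c = 28.16 mm, y_c = 64.61 mm

Part | A | x̄ᵢ | ȳᵢ | A·x̄ᵢ | A·ȳᵢ
vertical leg | 4550.00 | 13.00 | 87.50 | 59150.00 | 398125.00
horizontal leg | 2100.00 | 61.00 | 15.00 | 128100.00 | 31500.00
Σ | 6650.00 |  |  | 187250.00 | 429625.00
x_c = 187250.00 / 6650.00 = 28.16 mm
y_c = 429625.00 / 6650.00 = 64.61 mm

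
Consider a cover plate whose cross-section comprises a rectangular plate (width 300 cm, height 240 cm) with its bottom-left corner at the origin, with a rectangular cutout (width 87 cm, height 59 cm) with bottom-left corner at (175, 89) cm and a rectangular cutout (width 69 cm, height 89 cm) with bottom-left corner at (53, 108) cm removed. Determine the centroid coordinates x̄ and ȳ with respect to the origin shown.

x̄ = 150.53 cm, ȳ = 116.84 cm

plate: A = 300 × 240 = 72000.00, centroid at (150.00, 120.00).
hole 1: A = −(87 × 59) = -5133.00, centroid at (218.50, 118.50).
hole 2: A = −(69 × 89) = -6141.00, centroid at (87.50, 152.50).
ΣA = 60726.00 cm², ΣAx̄ = 9141102.00 cm³, ΣAȳ = 7095237.00 cm³.
x̄ = 9141102.00/60726.00 = 150.53 cm; ȳ = 7095237.00/60726.00 = 116.84 cm.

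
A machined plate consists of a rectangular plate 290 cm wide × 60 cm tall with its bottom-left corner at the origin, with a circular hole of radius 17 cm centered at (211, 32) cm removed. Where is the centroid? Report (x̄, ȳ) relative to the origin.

x̄ = 141.37 cm, ȳ = 29.89 cm

plate: A = 290 × 60 = 17400.00, centroid at (145.00, 30.00).
hole: A = −π·17² = -907.92, centroid at (211.00, 32.00).
ΣA = 16492.08 cm², ΣAx̄ = 2331428.82 cm³, ΣAȳ = 492946.55 cm³.
x̄ = 2331428.82/16492.08 = 141.37 cm; ȳ = 492946.55/16492.08 = 29.89 cm.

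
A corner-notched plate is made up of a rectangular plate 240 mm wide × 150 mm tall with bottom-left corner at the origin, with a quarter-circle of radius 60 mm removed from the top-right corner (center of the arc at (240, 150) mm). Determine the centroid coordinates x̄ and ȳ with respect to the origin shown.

x̄ = 111.94 mm, ȳ = 70.78 mm

plate: A = 240 × 150 = 36000.00, centroid at (120.00, 75.00).
removed quarter-circle: A = −¼π·60² = -2827.43, centroid at (214.54, 124.54).
ΣA = 33172.57 mm², ΣAx̄ = 3713415.99 mm³, ΣAȳ = 2347884.99 mm³.
x̄ = 3713415.99/33172.57 = 111.94 mm; ȳ = 2347884.99/33172.57 = 70.78 mm.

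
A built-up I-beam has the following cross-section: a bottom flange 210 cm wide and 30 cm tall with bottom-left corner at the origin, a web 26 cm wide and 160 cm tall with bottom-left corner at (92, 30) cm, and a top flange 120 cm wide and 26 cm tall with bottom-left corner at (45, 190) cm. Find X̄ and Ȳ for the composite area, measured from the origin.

Part | A | x̄ᵢ | ȳᵢ | A·x̄ᵢ | A·ȳᵢ
bottom flange | 6300.00 | 105.00 | 15.00 | 661500.00 | 94500.00
web | 4160.00 | 105.00 | 110.00 | 436800.00 | 457600.00
top flange | 3120.00 | 105.00 | 203.00 | 327600.00 | 633360.00
Σ | 13580.00 |  |  | 1425900.00 | 1185460.00
X̄ = 1425900.00 / 13580.00 = 105.00 cm
Ȳ = 1185460.00 / 13580.00 = 87.29 cm

X̄ = 105.00 cm, Ȳ = 87.29 cm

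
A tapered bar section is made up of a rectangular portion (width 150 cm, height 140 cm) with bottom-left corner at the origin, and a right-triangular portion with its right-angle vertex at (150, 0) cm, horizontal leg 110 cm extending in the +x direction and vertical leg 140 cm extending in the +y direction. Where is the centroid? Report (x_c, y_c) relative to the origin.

rectangular portion: A = 150 × 140 = 21000.00, centroid at (75.00, 70.00).
triangular portion: A = ½·110·140 = 7700.00, centroid at (186.67, 46.67).
ΣA = 28700.00 cm²
ΣAx_c = (21000.00)(75.00) + (7700.00)(186.67) = 3012333.33 cm³
ΣAy_c = (21000.00)(70.00) + (7700.00)(46.67) = 1829333.33 cm³
x_c = 3012333.33 / 28700.00 = 104.96 cm
y_c = 1829333.33 / 28700.00 = 63.74 cm

x_c = 104.96 cm, y_c = 63.74 cm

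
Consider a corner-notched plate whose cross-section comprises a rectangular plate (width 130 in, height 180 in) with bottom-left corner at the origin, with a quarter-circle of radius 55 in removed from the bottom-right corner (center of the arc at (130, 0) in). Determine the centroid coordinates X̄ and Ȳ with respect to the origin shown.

plate: A = 130 × 180 = 23400.00, centroid at (65.00, 90.00).
removed quarter-circle: A = −¼π·55² = -2375.83, centroid at (106.66, 23.34).
ΣA = 21024.17 in², ΣAX̄ = 1267600.51 in³, ΣAȲ = 2050541.67 in³.
X̄ = 1267600.51/21024.17 = 60.29 in; Ȳ = 2050541.67/21024.17 = 97.53 in.

X̄ = 60.29 in, Ȳ = 97.53 in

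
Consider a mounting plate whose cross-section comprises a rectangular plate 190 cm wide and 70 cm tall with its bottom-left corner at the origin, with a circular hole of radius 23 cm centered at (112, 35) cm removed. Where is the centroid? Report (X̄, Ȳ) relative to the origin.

plate: A = 190 × 70 = 13300.00, centroid at (95.00, 35.00).
hole: A = −π·23² = -1661.90, centroid at (112.00, 35.00).
ΣA = 11638.10 cm², ΣAX̄ = 1077366.92 cm³, ΣAȲ = 407333.41 cm³.
X̄ = 1077366.92/11638.10 = 92.57 cm; Ȳ = 407333.41/11638.10 = 35.00 cm.

X̄ = 92.57 cm, Ȳ = 35.00 cm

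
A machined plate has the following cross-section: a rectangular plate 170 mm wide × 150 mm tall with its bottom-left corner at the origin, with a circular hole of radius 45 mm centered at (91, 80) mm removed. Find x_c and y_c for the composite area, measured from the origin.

plate: A = 170 × 150 = 25500.00, centroid at (85.00, 75.00).
hole: A = −π·45² = -6361.73, centroid at (91.00, 80.00).
ΣA = 19138.27 mm², ΣAx_c = 1588583.01 mm³, ΣAy_c = 1403561.99 mm³.
x_c = 1588583.01/19138.27 = 83.01 mm; y_c = 1403561.99/19138.27 = 73.34 mm.

x_c = 83.01 mm, y_c = 73.34 mm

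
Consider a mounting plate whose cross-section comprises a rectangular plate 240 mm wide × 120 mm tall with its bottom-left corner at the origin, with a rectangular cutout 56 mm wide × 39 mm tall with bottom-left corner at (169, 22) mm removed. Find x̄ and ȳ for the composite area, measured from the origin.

x̄ = 113.68 mm, ȳ = 61.52 mm

plate: A = 240 × 120 = 28800.00, centroid at (120.00, 60.00).
hole: A = −(56 × 39) = -2184.00, centroid at (197.00, 41.50).
ΣA = 26616.00 mm², ΣAx̄ = 3025752.00 mm³, ΣAȳ = 1637364.00 mm³.
x̄ = 3025752.00/26616.00 = 113.68 mm; ȳ = 1637364.00/26616.00 = 61.52 mm.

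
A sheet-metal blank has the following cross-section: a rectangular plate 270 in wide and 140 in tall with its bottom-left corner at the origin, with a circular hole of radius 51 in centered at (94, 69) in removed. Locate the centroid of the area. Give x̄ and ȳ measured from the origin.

x̄ = 146.31 in, ȳ = 70.28 in

plate: A = 270 × 140 = 37800.00, centroid at (135.00, 70.00).
hole: A = −π·51² = -8171.28, centroid at (94.00, 69.00).
ΣA = 29628.72 in²
ΣAx̄ = (37800.00)(135.00) + (-8171.28)(94.00) = 4334899.45 in³
ΣAȳ = (37800.00)(70.00) + (-8171.28)(69.00) = 2082181.51 in³
x̄ = 4334899.45 / 29628.72 = 146.31 in
ȳ = 2082181.51 / 29628.72 = 70.28 in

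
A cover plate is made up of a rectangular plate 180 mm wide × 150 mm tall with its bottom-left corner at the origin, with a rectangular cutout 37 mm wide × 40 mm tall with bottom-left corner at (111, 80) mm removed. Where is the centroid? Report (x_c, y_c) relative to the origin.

plate: A = 180 × 150 = 27000.00, centroid at (90.00, 75.00).
hole: A = −(37 × 40) = -1480.00, centroid at (129.50, 100.00).
ΣA = 25520.00 mm², ΣAx_c = 2238340.00 mm³, ΣAy_c = 1877000.00 mm³.
x_c = 2238340.00/25520.00 = 87.71 mm; y_c = 1877000.00/25520.00 = 73.55 mm.

x_c = 87.71 mm, y_c = 73.55 mm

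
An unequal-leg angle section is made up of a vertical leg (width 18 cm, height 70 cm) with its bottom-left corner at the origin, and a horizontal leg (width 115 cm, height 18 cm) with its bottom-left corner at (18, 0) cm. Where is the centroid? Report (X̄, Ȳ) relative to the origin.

X̄ = 50.34 cm, Ȳ = 18.84 cm

vertical leg: A = 18 × 70 = 1260.00, centroid at (9.00, 35.00).
horizontal leg: A = 115 × 18 = 2070.00, centroid at (75.50, 9.00).
ΣA = 3330.00 cm², ΣAX̄ = 167625.00 cm³, ΣAȲ = 62730.00 cm³.
X̄ = 167625.00/3330.00 = 50.34 cm; Ȳ = 62730.00/3330.00 = 18.84 cm.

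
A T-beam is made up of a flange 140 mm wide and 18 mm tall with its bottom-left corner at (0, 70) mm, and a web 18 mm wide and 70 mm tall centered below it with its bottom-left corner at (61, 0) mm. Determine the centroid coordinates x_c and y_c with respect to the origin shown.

x_c = 70.00 mm, y_c = 64.33 mm

web: A = 18 × 70 = 1260.00, centroid at (70.00, 35.00).
flange: A = 140 × 18 = 2520.00, centroid at (70.00, 79.00).
ΣA = 3780.00 mm², ΣAx_c = 264600.00 mm³, ΣAy_c = 243180.00 mm³.
x_c = 264600.00/3780.00 = 70.00 mm; y_c = 243180.00/3780.00 = 64.33 mm.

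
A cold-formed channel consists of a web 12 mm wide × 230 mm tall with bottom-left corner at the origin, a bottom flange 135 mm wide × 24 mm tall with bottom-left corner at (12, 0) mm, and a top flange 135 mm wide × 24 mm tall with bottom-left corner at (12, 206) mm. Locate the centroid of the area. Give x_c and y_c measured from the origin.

web: A = 12 × 230 = 2760.00, centroid at (6.00, 115.00).
bottom flange: A = 135 × 24 = 3240.00, centroid at (79.50, 12.00).
top flange: A = 135 × 24 = 3240.00, centroid at (79.50, 218.00).
ΣA = 9240.00 mm², ΣAx_c = 531720.00 mm³, ΣAy_c = 1062600.00 mm³.
x_c = 531720.00/9240.00 = 57.55 mm; y_c = 1062600.00/9240.00 = 115.00 mm.

x_c = 57.55 mm, y_c = 115.00 mm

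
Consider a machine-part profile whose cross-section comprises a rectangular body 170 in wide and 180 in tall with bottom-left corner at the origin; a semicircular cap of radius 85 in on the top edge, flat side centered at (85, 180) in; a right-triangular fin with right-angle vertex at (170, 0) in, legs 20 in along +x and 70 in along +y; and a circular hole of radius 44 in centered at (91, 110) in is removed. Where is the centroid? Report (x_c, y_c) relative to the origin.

x_c = 85.76 in, y_c = 124.53 in

Part | A | x̄ᵢ | ȳᵢ | A·x̄ᵢ | A·ȳᵢ
rectangular body | 30600.00 | 85.00 | 90.00 | 2601000.00 | 2754000.00
semicircular top | 11349.00 | 85.00 | 216.08 | 964665.29 | 2452237.29
triangular fin | 700.00 | 176.67 | 23.33 | 123666.67 | 16333.33
hole | -6082.12 | 91.00 | 110.00 | -553473.23 | -669033.57
Σ | 36566.88 |  |  | 3135858.73 | 4553537.05
x_c = 3135858.73 / 36566.88 = 85.76 in
y_c = 4553537.05 / 36566.88 = 124.53 in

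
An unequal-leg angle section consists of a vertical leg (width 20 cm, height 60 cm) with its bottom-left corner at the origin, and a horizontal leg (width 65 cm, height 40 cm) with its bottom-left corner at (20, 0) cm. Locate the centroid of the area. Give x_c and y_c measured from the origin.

vertical leg: A = 20 × 60 = 1200.00, centroid at (10.00, 30.00).
horizontal leg: A = 65 × 40 = 2600.00, centroid at (52.50, 20.00).
ΣA = 3800.00 cm², ΣAx_c = 148500.00 cm³, ΣAy_c = 88000.00 cm³.
x_c = 148500.00/3800.00 = 39.08 cm; y_c = 88000.00/3800.00 = 23.16 cm.

x_c = 39.08 cm, y_c = 23.16 cm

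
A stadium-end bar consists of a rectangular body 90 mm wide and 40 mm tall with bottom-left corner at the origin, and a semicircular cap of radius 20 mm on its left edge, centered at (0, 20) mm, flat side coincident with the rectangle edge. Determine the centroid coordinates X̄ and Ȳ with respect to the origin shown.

X̄ = 37.05 mm, Ȳ = 20.00 mm

Part | A | x̄ᵢ | ȳᵢ | A·x̄ᵢ | A·ȳᵢ
rectangular body | 3600.00 | 45.00 | 20.00 | 162000.00 | 72000.00
semicircular end | 628.32 | -8.49 | 20.00 | -5333.33 | 12566.37
Σ | 4228.32 |  |  | 156666.67 | 84566.37
X̄ = 156666.67 / 4228.32 = 37.05 mm
Ȳ = 84566.37 / 4228.32 = 20.00 mm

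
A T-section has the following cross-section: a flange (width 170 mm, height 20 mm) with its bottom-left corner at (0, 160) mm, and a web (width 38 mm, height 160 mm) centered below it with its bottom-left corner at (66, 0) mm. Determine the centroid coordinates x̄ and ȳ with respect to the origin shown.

web: A = 38 × 160 = 6080.00, centroid at (85.00, 80.00).
flange: A = 170 × 20 = 3400.00, centroid at (85.00, 170.00).
ΣA = 9480.00 mm²
ΣAx̄ = (6080.00)(85.00) + (3400.00)(85.00) = 805800.00 mm³
ΣAȳ = (6080.00)(80.00) + (3400.00)(170.00) = 1064400.00 mm³
x̄ = 805800.00 / 9480.00 = 85.00 mm
ȳ = 1064400.00 / 9480.00 = 112.28 mm

x̄ = 85.00 mm, ȳ = 112.28 mm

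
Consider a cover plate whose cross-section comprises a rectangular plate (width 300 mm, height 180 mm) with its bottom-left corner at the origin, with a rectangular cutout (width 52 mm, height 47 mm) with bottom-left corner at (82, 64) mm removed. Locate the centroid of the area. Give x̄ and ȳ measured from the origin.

Part | A | x̄ᵢ | ȳᵢ | A·x̄ᵢ | A·ȳᵢ
plate | 54000.00 | 150.00 | 90.00 | 8100000.00 | 4860000.00
hole | -2444.00 | 108.00 | 87.50 | -263952.00 | -213850.00
Σ | 51556.00 |  |  | 7836048.00 | 4646150.00
x̄ = 7836048.00 / 51556.00 = 151.99 mm
ȳ = 4646150.00 / 51556.00 = 90.12 mm

x̄ = 151.99 mm, ȳ = 90.12 mm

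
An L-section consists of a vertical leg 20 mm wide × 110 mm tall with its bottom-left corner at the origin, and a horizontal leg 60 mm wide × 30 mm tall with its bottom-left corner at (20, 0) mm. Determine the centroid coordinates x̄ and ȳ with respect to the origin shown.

x̄ = 28.00 mm, ȳ = 37.00 mm

vertical leg: A = 20 × 110 = 2200.00, centroid at (10.00, 55.00).
horizontal leg: A = 60 × 30 = 1800.00, centroid at (50.00, 15.00).
ΣA = 4000.00 mm², ΣAx̄ = 112000.00 mm³, ΣAȳ = 148000.00 mm³.
x̄ = 112000.00/4000.00 = 28.00 mm; ȳ = 148000.00/4000.00 = 37.00 mm.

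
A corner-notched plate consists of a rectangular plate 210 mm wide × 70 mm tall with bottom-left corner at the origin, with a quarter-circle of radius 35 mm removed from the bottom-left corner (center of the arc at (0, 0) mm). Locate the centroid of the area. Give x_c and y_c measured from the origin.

x_c = 111.31 mm, y_c = 36.41 mm

Part | A | x̄ᵢ | ȳᵢ | A·x̄ᵢ | A·ȳᵢ
plate | 14700.00 | 105.00 | 35.00 | 1543500.00 | 514500.00
removed quarter-circle | -962.11 | 14.85 | 14.85 | -14291.67 | -14291.67
Σ | 13737.89 |  |  | 1529208.33 | 500208.33
x_c = 1529208.33 / 13737.89 = 111.31 mm
y_c = 500208.33 / 13737.89 = 36.41 mm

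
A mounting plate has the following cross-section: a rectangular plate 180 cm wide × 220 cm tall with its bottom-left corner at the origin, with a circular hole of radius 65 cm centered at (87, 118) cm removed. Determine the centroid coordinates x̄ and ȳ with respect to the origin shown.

Part | A | x̄ᵢ | ȳᵢ | A·x̄ᵢ | A·ȳᵢ
plate | 39600.00 | 90.00 | 110.00 | 3564000.00 | 4356000.00
hole | -13273.23 | 87.00 | 118.00 | -1154770.92 | -1566241.02
Σ | 26326.77 |  |  | 2409229.08 | 2789758.98
x̄ = 2409229.08 / 26326.77 = 91.51 cm
ȳ = 2789758.98 / 26326.77 = 105.97 cm

x̄ = 91.51 cm, ȳ = 105.97 cm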